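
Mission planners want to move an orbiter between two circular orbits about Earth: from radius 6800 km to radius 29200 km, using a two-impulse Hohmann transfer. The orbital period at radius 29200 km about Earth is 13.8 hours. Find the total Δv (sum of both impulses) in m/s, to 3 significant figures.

From Kepler's third law T² = 4π²r³/μ at r = 29200 km, T = 13.8 hours = 13.8 × 3600 s = 49680 s: μ = 4π²r³/T² = 3.98240×10^5 km³/s².
The Hohmann ellipse has a_t = (r₁ + r₂)/2 = 18000 km.
Circular speed at r₁: v₁ = √(μ/r₁) = √(3.98240×10^5/6800) = 7.653 km/s.
Transfer-orbit speed at r₁ (vis-viva equation): v_p = √[μ(2/r₁ − 1/a_t)] = 9.747 km/s.
First burn Δv₁ = |v_p − v₁| = 2.094 km/s.
Circular speed at r₂: v₂ = √(μ/r₂) = 3.693 km/s.
Transfer-orbit speed at r₂: v_a = √[μ(2/r₂ − 1/a_t)] = 2.270 km/s.
Second burn Δv₂ = |v₂ − v_a| = 1.423 km/s.
Total Δv = Δv₁ + Δv₂ = 3.517 km/s.

Δv = 3520 m/s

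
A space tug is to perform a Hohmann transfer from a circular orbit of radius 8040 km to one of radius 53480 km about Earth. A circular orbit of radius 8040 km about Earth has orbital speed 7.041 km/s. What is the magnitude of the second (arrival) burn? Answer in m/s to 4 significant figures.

Δv₂ = 1334 m/s

From the circular-orbit relation v² = μ/r at r = 8040 km: μ = v²r = (7.041)² × 8040 = 3.98588×10^5 km³/s².
The Hohmann ellipse has a_t = (r₁ + r₂)/2 = 30760 km.
Circular speed at r = 53480 km: v_c = √(μ/r) = 2.730 km/s.
Vis-viva on the transfer ellipse at r = 53480 km gives v_t = √[μ(2/r − 1/a_t)] = 1.396 km/s.
Δv₂ = |v_t − v_c| = |1.396 − 2.730| = 1.334 km/s.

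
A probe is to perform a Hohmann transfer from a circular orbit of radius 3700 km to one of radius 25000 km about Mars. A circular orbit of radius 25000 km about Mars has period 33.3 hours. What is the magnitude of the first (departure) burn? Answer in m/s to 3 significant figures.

Δv₁ = 1090 m/s

From Kepler's third law T² = 4π²r³/μ at r = 25000 km, T = 33.3 hours = 33.3 × 3600 s = 1.1988×10^5 s: μ = 4π²r³/T² = 42922.6 km³/s².
Semi-major axis of the transfer orbit: a_t = (3700 + 25000)/2 = 14350 km.
On the circular orbit at r = 3700 km, v_c = √(μ/r) = 3.406 km/s.
Vis-viva on the transfer ellipse at r = 3700 km gives v_t = √[μ(2/r − 1/a_t)] = 4.496 km/s.
Δv₁ = |v_t − v_c| = |4.496 − 3.406| = 1.090 km/s.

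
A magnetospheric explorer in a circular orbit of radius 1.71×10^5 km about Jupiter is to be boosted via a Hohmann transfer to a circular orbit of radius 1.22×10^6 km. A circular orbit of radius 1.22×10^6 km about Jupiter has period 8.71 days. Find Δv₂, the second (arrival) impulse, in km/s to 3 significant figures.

From Kepler's third law T² = 4π²r³/μ at r = 1.22×10^6 km, T = 8.71 days = 8.71 × 86400 s = 7.52544×10^5 s: μ = 4π²r³/T² = 1.26583×10^8 km³/s².
Semi-major axis of the transfer orbit: a_t = (1.710×10^5 + 1.220×10^6)/2 = 6.955×10^5 km.
On the circular orbit at r = 1.220×10^6 km, v_c = √(μ/r) = 10.186 km/s.
Transfer-orbit speed at the same r (vis-viva, a = a_t): v_t = √[μ(2/r − 1/a_t)] = 5.0508 km/s.
Δv₂ = |v_t − v_c| = |5.0508 − 10.186| = 5.135 km/s.

Δv₂ = 5.14 km/s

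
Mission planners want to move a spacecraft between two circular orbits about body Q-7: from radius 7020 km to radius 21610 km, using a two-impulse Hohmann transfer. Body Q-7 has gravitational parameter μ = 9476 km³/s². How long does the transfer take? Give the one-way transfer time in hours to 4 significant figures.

Transfer-ellipse semi-major axis a_t = (r₁ + r₂)/2 = (7020 + 21610)/2 = 14315 km.
By Kepler's third law the transfer-orbit period is T = 2π√(a_t³/μ), so t = T/2 = 55270 s.
Converting: 55270 s ÷ 3600 s/hour = 15.35 hours.

t = 15.35 hours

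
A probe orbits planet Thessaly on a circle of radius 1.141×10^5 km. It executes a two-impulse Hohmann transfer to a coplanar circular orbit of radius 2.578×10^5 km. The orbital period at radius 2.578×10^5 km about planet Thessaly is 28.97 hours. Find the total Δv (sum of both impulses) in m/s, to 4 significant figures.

From Kepler's third law T² = 4π²r³/μ at r = 2.578×10^5 km, T = 28.97 hours = 28.97 × 3600 s = 1.04292×10^5 s: μ = 4π²r³/T² = 6.21880×10^7 km³/s².
The Hohmann ellipse has a_t = (r₁ + r₂)/2 = 1.8595×10^5 km.
At r₁ the circular-orbit speed is v₁ = √(μ/r₁) = 23.346 km/s.
On the transfer ellipse at r₁, vis-viva gives v_p = √[μ(2/r₁ − 1/a_t)] = 27.489 km/s.
First burn Δv₁ = |v_p − v₁| = 4.143 km/s.
At r₂, v₂ = √(μ/r₂) = 15.531 km/s.
Transfer-orbit speed at r₂: v_a = √[μ(2/r₂ − 1/a_t)] = 12.166 km/s.
Second burn Δv₂ = |v₂ − v_a| = 3.365 km/s.
Δv = Δv₁ + Δv₂ = 4.143 + 3.365 = 7.508 km/s.

Δv = 7508 m/s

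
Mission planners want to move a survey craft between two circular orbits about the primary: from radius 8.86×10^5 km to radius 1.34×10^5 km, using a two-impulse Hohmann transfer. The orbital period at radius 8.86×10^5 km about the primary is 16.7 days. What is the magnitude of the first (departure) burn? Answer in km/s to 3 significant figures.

Δv₁ = 1.88 km/s

From Kepler's third law T² = 4π²r³/μ at r = 8.86×10^5 km, T = 16.7 days = 16.7 × 86400 s = 1.44288×10^6 s: μ = 4π²r³/T² = 1.31887×10^7 km³/s².
Transfer-ellipse semi-major axis a_t = (r₁ + r₂)/2 = (8.860×10^5 + 1.340×10^5)/2 = 5.100×10^5 km.
On the circular orbit at r = 8.860×10^5 km, v_c = √(μ/r) = 3.85819 km/s.
Transfer-orbit speed at the same r (vis-viva, a = a_t): v_t = √[μ(2/r − 1/a_t)] = 1.97766 km/s.
Δv₁ = |v_t − v_c| = |1.97766 − 3.85819| = 1.881 km/s.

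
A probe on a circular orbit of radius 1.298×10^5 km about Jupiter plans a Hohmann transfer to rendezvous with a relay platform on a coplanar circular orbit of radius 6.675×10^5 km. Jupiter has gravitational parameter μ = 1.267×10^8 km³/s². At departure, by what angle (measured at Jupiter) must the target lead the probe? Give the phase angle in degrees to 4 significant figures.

φ = 96.92°

Transfer-ellipse semi-major axis a_t = (r₁ + r₂)/2 = (1.298×10^5 + 6.675×10^5)/2 = 3.9865×10^5 km.
The half-period of the transfer ellipse is t = π√(a_t³/μ) = 70250 s.
The target's mean motion on its circular orbit is ω₂ = √(μ/r₂³) = 2.064×10^-5 rad/s.
Angle swept by the target during transfer: ω₂·t = 1.450 rad = 83.08°.
Arrival is 180° from departure on the ellipse, so φ = 180° − 83.08° = 96.92°.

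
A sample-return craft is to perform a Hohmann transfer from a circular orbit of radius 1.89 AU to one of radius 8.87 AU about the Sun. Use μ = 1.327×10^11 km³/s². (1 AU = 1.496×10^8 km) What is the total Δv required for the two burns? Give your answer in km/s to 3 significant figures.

In km: r₁ = 1.89 × 1.496×10^8 = 2.82744×10^8 km; r₂ = 8.87 × 1.496×10^8 = 1.326952×10^9 km.
Semi-major axis of the transfer orbit: a_t = (2.82744×10^8 + 1.326952×10^9)/2 = 8.04848×10^8 km.
At r₁ the circular-orbit speed is v₁ = √(μ/r₁) = 21.664 km/s.
On the transfer ellipse at r₁, v² = μ(2/r − 1/a) gives v_p = √[μ(2/r₁ − 1/a_t)] = 27.817 km/s.
First burn Δv₁ = |v_p − v₁| = 6.153 km/s.
At r₂, v₂ = √(μ/r₂) = 10.00 km/s.
Transfer-orbit speed at r₂: v_a = √[μ(2/r₂ − 1/a_t)] = 5.927 km/s.
Second burn Δv₂ = |v₂ − v_a| = 4.073 km/s.
Total Δv = Δv₁ + Δv₂ = 10.23 km/s.

Δv = 10.2 km/s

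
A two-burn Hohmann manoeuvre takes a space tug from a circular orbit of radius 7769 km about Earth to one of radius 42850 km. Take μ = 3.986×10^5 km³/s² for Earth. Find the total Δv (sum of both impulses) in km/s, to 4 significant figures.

Transfer-ellipse semi-major axis a_t = (r₁ + r₂)/2 = (7769 + 42850)/2 = 25309.5 km.
At r₁ the circular-orbit speed is v₁ = √(μ/r₁) = 7.163 km/s.
Transfer-orbit speed at r₁ (vis-viva): v_p = √[μ(2/r₁ − 1/a_t)] = 9.320 km/s.
First burn Δv₁ = |v_p − v₁| = 2.157 km/s.
Circular speed at r₂: v₂ = √(μ/r₂) = 3.050 km/s.
Transfer-orbit speed at r₂: v_a = √[μ(2/r₂ − 1/a_t)] = 1.690 km/s.
Second burn Δv₂ = |v₂ − v_a| = 1.360 km/s.
Δv = Δv₁ + Δv₂ = 2.157 + 1.360 = 3.517 km/s.

Δv = 3.517 km/s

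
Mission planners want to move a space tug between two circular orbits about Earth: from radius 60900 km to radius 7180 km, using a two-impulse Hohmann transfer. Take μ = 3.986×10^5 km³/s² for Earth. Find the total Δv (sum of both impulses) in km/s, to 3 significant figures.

Semi-major axis of the transfer orbit: a_t = (60900 + 7180)/2 = 34040 km.
At r₁ the circular-orbit speed is v₁ = √(μ/r₁) = 2.55835 km/s.
On the transfer ellipse at r₁, v² = μ(2/r − 1/a) gives v_a = √[μ(2/r₁ − 1/a_t)] = 1.17497 km/s.
First burn Δv₁ = |v_a − v₁| = 1.38338 km/s.
At r₂, v₂ = √(μ/r₂) = 7.45086 km/s.
Transfer-orbit speed at r₂: v_p = √[μ(2/r₂ − 1/a_t)] = 9.96599 km/s.
Second burn Δv₂ = |v₂ − v_p| = 2.51513 km/s.
Δv = Δv₁ + Δv₂ = 1.38338 + 2.51513 = 3.899 km/s.

Δv = 3.90 km/s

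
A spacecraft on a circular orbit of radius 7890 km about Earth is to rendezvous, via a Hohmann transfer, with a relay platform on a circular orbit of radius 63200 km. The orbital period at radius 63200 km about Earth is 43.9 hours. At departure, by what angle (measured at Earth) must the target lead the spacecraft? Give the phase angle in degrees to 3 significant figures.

φ = 104°

From Kepler's third law T² = 4π²r³/μ at r = 63200 km, T = 43.9 hours = 43.9 × 3600 s = 1.5804×10^5 s: μ = 4π²r³/T² = 3.99004×10^5 km³/s².
The Hohmann ellipse has a_t = (r₁ + r₂)/2 = 35545 km.
Transfer time t = π√(a_t³/μ) = 33330 s.
Target angular speed ω₂ = √(μ/r₂³) = 3.976×10^-5 rad/s.
Angle swept by the target during transfer: ω₂·t = 1.325 rad = 75.92°.
The spacecraft traverses 180° on the transfer ellipse, so the target must lead by 180° − 75.92° = 104°.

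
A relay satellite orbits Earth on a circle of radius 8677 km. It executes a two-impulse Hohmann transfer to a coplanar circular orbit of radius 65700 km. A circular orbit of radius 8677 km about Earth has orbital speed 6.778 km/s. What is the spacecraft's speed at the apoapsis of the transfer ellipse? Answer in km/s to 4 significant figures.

From the circular-orbit relation v² = μ/r at r = 8677 km: μ = v²r = (6.778)² × 8677 = 3.98633×10^5 km³/s².
Transfer-ellipse semi-major axis a_t = (r₁ + r₂)/2 = (8677 + 65700)/2 = 37188.5 km.
The apoapsis of the transfer ellipse is at r = 65700 km.
From the vis-viva equation, v = √[μ(2/r − 1/a_t)] = 1.190 km/s.

v = 1.190 km/s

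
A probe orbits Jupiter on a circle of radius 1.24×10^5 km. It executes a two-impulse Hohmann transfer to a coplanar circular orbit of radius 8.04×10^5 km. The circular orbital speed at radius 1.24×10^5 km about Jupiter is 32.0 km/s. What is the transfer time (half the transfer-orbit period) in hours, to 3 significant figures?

t = 24.5 hours

From the circular-orbit relation v² = μ/r at r = 1.24×10^5 km: μ = v²r = (32.0)² × 1.24×10^5 = 1.26976×10^8 km³/s².
Semi-major axis of the transfer orbit: a_t = (1.240×10^5 + 8.040×10^5)/2 = 4.640×10^5 km.
Transfer time t = π√(a_t³/μ) = π√((4.640×10^5)³ / 1.26976×10^8) = 88120 s.
Converting: 88120 s ÷ 3600 s/hour = 24.5 hours.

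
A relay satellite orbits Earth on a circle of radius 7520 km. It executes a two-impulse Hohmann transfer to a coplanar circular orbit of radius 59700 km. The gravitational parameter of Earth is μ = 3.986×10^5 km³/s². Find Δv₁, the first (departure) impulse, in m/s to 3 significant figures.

Δv₁ = 2420 m/s

The Hohmann ellipse has a_t = (r₁ + r₂)/2 = 33610 km.
Circular speed at r = 7520 km: v_c = √(μ/r) = 7.280 km/s.
Vis-viva on the transfer ellipse at r = 7520 km gives v_t = √[μ(2/r − 1/a_t)] = 9.703 km/s.
Δv₁ = |v_t − v_c| = |9.703 − 7.280| = 2.423 km/s.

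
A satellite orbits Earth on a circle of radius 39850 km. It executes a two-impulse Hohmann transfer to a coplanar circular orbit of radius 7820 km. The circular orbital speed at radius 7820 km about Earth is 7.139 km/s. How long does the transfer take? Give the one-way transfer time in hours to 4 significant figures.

t = 5.087 hours

From the circular-orbit relation v² = μ/r at r = 7820 km: μ = v²r = (7.139)² × 7820 = 3.98549×10^5 km³/s².
Transfer-ellipse semi-major axis a_t = (r₁ + r₂)/2 = (39850 + 7820)/2 = 23835 km.
By Kepler's third law the transfer-orbit period is T = 2π√(a_t³/μ), so t = T/2 = 18312 s.
Converting: 18312 s ÷ 3600 s/hour = 5.087 hours.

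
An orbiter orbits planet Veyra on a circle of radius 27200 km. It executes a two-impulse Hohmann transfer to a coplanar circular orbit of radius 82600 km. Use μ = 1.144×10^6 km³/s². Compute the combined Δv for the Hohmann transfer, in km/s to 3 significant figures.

Δv = 2.57 km/s

Transfer-ellipse semi-major axis a_t = (r₁ + r₂)/2 = (27200 + 82600)/2 = 54900 km.
At r₁ the circular-orbit speed is v₁ = √(μ/r₁) = 6.485 km/s.
On the transfer ellipse at r₁, vis-viva equation gives v_p = √[μ(2/r₁ − 1/a_t)] = 7.955 km/s.
First burn Δv₁ = |v_p − v₁| = 1.470 km/s.
Circular speed at r₂: v₂ = √(μ/r₂) = 3.722 km/s.
Transfer-orbit speed at r₂: v_a = √[μ(2/r₂ − 1/a_t)] = 2.620 km/s.
Second burn Δv₂ = |v₂ − v_a| = 1.102 km/s.
Total Δv = Δv₁ + Δv₂ = 2.572 km/s.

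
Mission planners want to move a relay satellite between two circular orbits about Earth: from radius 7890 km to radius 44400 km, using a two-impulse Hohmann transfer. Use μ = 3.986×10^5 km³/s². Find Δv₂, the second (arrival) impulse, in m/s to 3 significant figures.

Δv₂ = 1350 m/s

The Hohmann ellipse has a_t = (r₁ + r₂)/2 = 26145 km.
On the circular orbit at r = 44400 km, v_c = √(μ/r) = 2.996 km/s.
Transfer-orbit speed at the same r (vis-viva, a = a_t): v_t = √[μ(2/r − 1/a_t)] = 1.646 km/s.
Δv₂ = |v_t − v_c| = |1.646 − 2.996| = 1.350 km/s.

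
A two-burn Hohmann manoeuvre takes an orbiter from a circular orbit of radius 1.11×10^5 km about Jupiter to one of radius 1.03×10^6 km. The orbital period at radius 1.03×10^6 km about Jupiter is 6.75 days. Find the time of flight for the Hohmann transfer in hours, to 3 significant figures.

From Kepler's third law T² = 4π²r³/μ at r = 1.03×10^6 km, T = 6.75 days = 6.75 × 86400 s = 5.832×10^5 s: μ = 4π²r³/T² = 1.26834×10^8 km³/s².
Semi-major axis of the transfer orbit: a_t = (1.110×10^5 + 1.030×10^6)/2 = 5.705×10^5 km.
Transfer time t = π√(a_t³/μ) = π√((5.705×10^5)³ / 1.26834×10^8) = 1.202×10^5 s.
Converting: 1.202×10^5 s ÷ 3600 s/hour = 33.4 hours.

t = 33.4 hours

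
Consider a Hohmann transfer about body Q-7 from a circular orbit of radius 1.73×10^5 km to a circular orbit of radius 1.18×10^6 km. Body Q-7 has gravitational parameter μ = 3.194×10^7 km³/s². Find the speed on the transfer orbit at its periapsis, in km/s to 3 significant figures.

v = 17.9 km/s

Transfer-ellipse semi-major axis a_t = (r₁ + r₂)/2 = (1.730×10^5 + 1.180×10^6)/2 = 6.765×10^5 km.
The periapsis of the transfer ellipse is at r = 1.730×10^5 km.
From the vis-viva equation, v = √[μ(2/r − 1/a_t)] = 17.95 km/s.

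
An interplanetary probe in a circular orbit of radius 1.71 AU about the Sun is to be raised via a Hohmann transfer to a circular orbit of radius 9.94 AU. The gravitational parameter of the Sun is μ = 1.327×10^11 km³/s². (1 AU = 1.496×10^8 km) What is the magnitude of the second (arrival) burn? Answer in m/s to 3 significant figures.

In km: r₁ = 1.71 × 1.496×10^8 = 2.55816×10^8 km; r₂ = 9.94 × 1.496×10^8 = 1.487024×10^9 km.
The Hohmann ellipse has a_t = (r₁ + r₂)/2 = 8.7142×10^8 km.
On the circular orbit at r = 1.487024×10^9 km, v_c = √(μ/r) = 9.4466 km/s.
Transfer-orbit speed at the same r (vis-viva, a = a_t): v_t = √[μ(2/r − 1/a_t)] = 5.1183 km/s.
Δv₂ = |v_t − v_c| = |5.1183 − 9.4466| = 4.328 km/s.

Δv₂ = 4330 m/s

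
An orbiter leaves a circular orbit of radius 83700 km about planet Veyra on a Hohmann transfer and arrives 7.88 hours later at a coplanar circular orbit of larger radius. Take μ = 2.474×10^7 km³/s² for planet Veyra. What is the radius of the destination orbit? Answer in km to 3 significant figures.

Transfer time t = 7.88 hours = 28368 s, and t = π√(a_t³/μ).
So a_t = (μ t²/π²)^(1/3) = (2.474×10^7 × (28368)² / π²)^(1/3) = 1.2635×10^5 km.
Since a_t = (r₁ + r₂)/2, r₂ = 2a_t − r₁ = 2×1.2635×10^5 − 83700 = 1.690×10^5 km.

r₂ = 1.69×10^5 km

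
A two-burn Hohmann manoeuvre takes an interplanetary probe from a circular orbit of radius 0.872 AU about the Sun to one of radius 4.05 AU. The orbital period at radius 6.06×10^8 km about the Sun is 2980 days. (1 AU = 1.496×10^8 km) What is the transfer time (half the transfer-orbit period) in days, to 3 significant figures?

t = 706 days

From Kepler's third law T² = 4π²r³/μ at r = 6.06×10^8 km, T = 2980 days = 2980 × 86400 s = 2.57472×10^8 s: μ = 4π²r³/T² = 1.32531×10^11 km³/s².
In km: r₁ = 0.872 × 1.496×10^8 = 1.304512×10^8 km; r₂ = 4.05 × 1.496×10^8 = 6.0588×10^8 km.
Semi-major axis of the transfer orbit: a_t = (1.304512×10^8 + 6.0588×10^8)/2 = 3.681656×10^8 km.
Half the transfer-orbit period gives t = π√(a_t³/μ) = 6.096×10^7 s.
Converting: 6.096×10^7 s ÷ 86400 s/day = 706 days.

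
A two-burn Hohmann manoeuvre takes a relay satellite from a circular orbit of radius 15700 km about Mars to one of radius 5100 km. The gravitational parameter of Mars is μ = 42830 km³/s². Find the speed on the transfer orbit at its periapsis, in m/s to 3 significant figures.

v = 3560 m/s

Transfer-ellipse semi-major axis a_t = (r₁ + r₂)/2 = (15700 + 5100)/2 = 10400 km.
The periapsis of the transfer ellipse is at r = 5100 km.
Vis-viva: v = √[μ(2/r − 1/a_t)] = √[42830 × (2/5100 − 1/10400)] = 3.561 km/s.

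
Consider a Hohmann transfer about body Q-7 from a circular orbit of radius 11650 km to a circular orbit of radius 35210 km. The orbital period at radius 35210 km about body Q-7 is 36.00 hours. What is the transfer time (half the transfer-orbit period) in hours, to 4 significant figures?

t = 9.771 hours

From Kepler's third law T² = 4π²r³/μ at r = 35210 km, T = 36.00 hours = 36.00 × 3600 s = 1.296×10^5 s: μ = 4π²r³/T² = 1.02600×10^5 km³/s².
The Hohmann ellipse has a_t = (r₁ + r₂)/2 = 23430 km.
Half the transfer-orbit period gives t = π√(a_t³/μ) = 35175 s.
Converting: 35175 s ÷ 3600 s/hour = 9.771 hours.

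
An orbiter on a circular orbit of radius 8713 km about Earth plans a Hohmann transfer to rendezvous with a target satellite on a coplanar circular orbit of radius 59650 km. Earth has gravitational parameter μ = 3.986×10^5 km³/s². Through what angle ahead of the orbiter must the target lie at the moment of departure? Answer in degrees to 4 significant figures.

The Hohmann ellipse has a_t = (r₁ + r₂)/2 = 34181.5 km.
The half-period of the transfer ellipse is t = π√(a_t³/μ) = 31446.2 s.
The target's mean motion on its circular orbit is ω₂ = √(μ/r₂³) = 4.33364×10^-5 rad/s.
Angle swept by the target during transfer: ω₂·t = 1.3628 rad = 78.08°.
Arrival is 180° from departure on the ellipse, so φ = 180° − 78.08° = 101.9°.

φ = 101.9°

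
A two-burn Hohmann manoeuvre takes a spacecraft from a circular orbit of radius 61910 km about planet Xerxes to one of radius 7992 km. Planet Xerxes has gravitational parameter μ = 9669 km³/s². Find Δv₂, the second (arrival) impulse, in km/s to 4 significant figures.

Δv₂ = 0.3640 km/s

Semi-major axis of the transfer orbit: a_t = (61910 + 7992)/2 = 34951 km.
Circular speed at r = 7992 km: v_c = √(μ/r) = 1.100 km/s.
Vis-viva on the transfer ellipse at r = 7992 km gives v_t = √[μ(2/r − 1/a_t)] = 1.464 km/s.
Δv₂ = |v_t − v_c| = |1.464 − 1.100| = 0.3640 km/s.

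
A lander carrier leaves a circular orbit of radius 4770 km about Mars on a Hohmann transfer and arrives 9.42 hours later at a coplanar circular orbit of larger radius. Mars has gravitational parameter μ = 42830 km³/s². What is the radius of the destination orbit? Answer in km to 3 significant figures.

r₂ = 29400 km

Transfer time t = 9.42 hours = 33912 s, and t = π√(a_t³/μ).
So a_t = (μ t²/π²)^(1/3) = (42830 × (33912)² / π²)^(1/3) = 17089 km.
Since a_t = (r₁ + r₂)/2, r₂ = 2a_t − r₁ = 2×17089 − 4770 = 29408 km.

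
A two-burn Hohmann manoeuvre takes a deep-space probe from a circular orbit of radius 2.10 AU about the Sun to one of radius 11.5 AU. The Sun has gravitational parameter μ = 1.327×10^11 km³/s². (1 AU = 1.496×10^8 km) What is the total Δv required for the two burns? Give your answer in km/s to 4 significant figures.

In km: r₁ = 2.10 × 1.496×10^8 = 3.1416×10^8 km; r₂ = 11.5 × 1.496×10^8 = 1.7204×10^9 km.
Transfer-ellipse semi-major axis a_t = (r₁ + r₂)/2 = (3.1416×10^8 + 1.7204×10^9)/2 = 1.01728×10^9 km.
Circular speed at r₁: v₁ = √(μ/r₁) = √(1.327×10^11/3.1416×10^8) = 20.552 km/s.
On the transfer ellipse at r₁, v² = μ(2/r − 1/a) gives v_p = √[μ(2/r₁ − 1/a_t)] = 26.727 km/s.
First burn Δv₁ = |v_p − v₁| = 6.175 km/s.
At r₂, v₂ = √(μ/r₂) = 8.783 km/s.
Transfer-orbit speed at r₂: v_a = √[μ(2/r₂ − 1/a_t)] = 4.881 km/s.
Second burn Δv₂ = |v₂ − v_a| = 3.902 km/s.
Total Δv = Δv₁ + Δv₂ = 10.08 km/s.

Δv = 10.08 km/s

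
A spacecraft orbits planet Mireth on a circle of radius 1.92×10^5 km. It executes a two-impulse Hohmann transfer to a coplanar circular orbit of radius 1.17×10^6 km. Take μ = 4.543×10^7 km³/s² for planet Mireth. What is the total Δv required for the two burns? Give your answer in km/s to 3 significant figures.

Δv = 7.70 km/s

The Hohmann ellipse has a_t = (r₁ + r₂)/2 = 6.810×10^5 km.
Circular speed at r₁: v₁ = √(μ/r₁) = √(4.543×10^7/1.920×10^5) = 15.38 km/s.
On the transfer ellipse at r₁, vis-viva gives v_p = √[μ(2/r₁ − 1/a_t)] = 20.16 km/s.
First burn Δv₁ = |v_p − v₁| = 4.780 km/s.
Circular speed at r₂: v₂ = √(μ/r₂) = 6.2313 km/s.
Transfer-orbit speed at r₂: v_a = √[μ(2/r₂ − 1/a_t)] = 3.3087 km/s.
Second burn Δv₂ = |v₂ − v_a| = 2.923 km/s.
Δv = Δv₁ + Δv₂ = 4.780 + 2.923 = 7.703 km/s.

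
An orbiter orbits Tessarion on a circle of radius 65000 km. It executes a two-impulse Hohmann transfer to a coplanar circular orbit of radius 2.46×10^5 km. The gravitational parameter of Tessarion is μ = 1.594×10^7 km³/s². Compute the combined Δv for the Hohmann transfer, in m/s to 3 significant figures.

Semi-major axis of the transfer orbit: a_t = (65000 + 2.460×10^5)/2 = 1.555×10^5 km.
At r₁ the circular-orbit speed is v₁ = √(μ/r₁) = 15.660 km/s.
On the transfer ellipse at r₁, v² = μ(2/r − 1/a) gives v_p = √[μ(2/r₁ − 1/a_t)] = 19.697 km/s.
First burn Δv₁ = |v_p − v₁| = 4.037 km/s.
At r₂, v₂ = √(μ/r₂) = 8.0496 km/s.
Transfer-orbit speed at r₂: v_a = √[μ(2/r₂ − 1/a_t)] = 5.2044 km/s.
Second burn Δv₂ = |v₂ − v_a| = 2.845 km/s.
Total Δv = Δv₁ + Δv₂ = 6.882 km/s.

Δv = 6880 m/s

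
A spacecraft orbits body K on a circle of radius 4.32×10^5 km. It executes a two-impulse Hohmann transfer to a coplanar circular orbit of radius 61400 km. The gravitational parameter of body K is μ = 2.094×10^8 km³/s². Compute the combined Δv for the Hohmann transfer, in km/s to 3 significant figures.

Semi-major axis of the transfer orbit: a_t = (4.320×10^5 + 61400)/2 = 2.467×10^5 km.
At r₁ the circular-orbit speed is v₁ = √(μ/r₁) = 22.016 km/s.
Transfer-orbit speed at r₁ (v² = μ(2/r − 1/a)): v_a = √[μ(2/r₁ − 1/a_t)] = 10.984 km/s.
First burn Δv₁ = |v_a − v₁| = 11.03 km/s.
At r₂, v₂ = √(μ/r₂) = 58.40 km/s.
Transfer-orbit speed at r₂: v_p = √[μ(2/r₂ − 1/a_t)] = 77.28 km/s.
Second burn Δv₂ = |v₂ − v_p| = 18.88 km/s.
Δv = Δv₁ + Δv₂ = 11.03 + 18.88 = 29.91 km/s.

Δv = 29.9 km/s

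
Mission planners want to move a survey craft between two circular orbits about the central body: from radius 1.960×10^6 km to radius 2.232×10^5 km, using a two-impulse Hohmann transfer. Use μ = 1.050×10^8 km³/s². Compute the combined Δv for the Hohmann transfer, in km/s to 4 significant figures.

Δv = 11.38 km/s

The Hohmann ellipse has a_t = (r₁ + r₂)/2 = 1.0916×10^6 km.
At r₁ the circular-orbit speed is v₁ = √(μ/r₁) = 7.3193 km/s.
Transfer-orbit speed at r₁ (vis-viva equation): v_a = √[μ(2/r₁ − 1/a_t)] = 3.3096 km/s.
First burn Δv₁ = |v_a − v₁| = 4.010 km/s.
Circular speed at r₂: v₂ = √(μ/r₂) = 21.689 km/s.
Transfer-orbit speed at r₂: v_p = √[μ(2/r₂ − 1/a_t)] = 29.063 km/s.
Second burn Δv₂ = |v₂ − v_p| = 7.374 km/s.
Δv = Δv₁ + Δv₂ = 4.010 + 7.374 = 11.38 km/s.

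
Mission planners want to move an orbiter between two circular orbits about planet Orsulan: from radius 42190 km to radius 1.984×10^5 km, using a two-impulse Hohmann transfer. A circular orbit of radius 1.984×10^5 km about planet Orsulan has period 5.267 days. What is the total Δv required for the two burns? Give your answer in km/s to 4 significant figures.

From Kepler's third law T² = 4π²r³/μ at r = 1.984×10^5 km, T = 5.267 days = 5.267 × 86400 s = 4.550688×10^5 s: μ = 4π²r³/T² = 1.48878×10^6 km³/s².
Transfer-ellipse semi-major axis a_t = (r₁ + r₂)/2 = (42190 + 1.984×10^5)/2 = 1.20295×10^5 km.
Circular speed at r₁: v₁ = √(μ/r₁) = √(1.48878×10^6/42190) = 5.9403 km/s.
Transfer-orbit speed at r₁ (vis-viva equation): v_p = √[μ(2/r₁ − 1/a_t)] = 7.6288 km/s.
First burn Δv₁ = |v_p − v₁| = 1.6885 km/s.
At r₂, v₂ = √(μ/r₂) = 2.739331 km/s.
Transfer-orbit speed at r₂: v_a = √[μ(2/r₂ − 1/a_t)] = 1.622279 km/s.
Second burn Δv₂ = |v₂ − v_a| = 1.1171 km/s.
Δv = Δv₁ + Δv₂ = 1.6885 + 1.1171 = 2.806 km/s.

Δv = 2.806 km/s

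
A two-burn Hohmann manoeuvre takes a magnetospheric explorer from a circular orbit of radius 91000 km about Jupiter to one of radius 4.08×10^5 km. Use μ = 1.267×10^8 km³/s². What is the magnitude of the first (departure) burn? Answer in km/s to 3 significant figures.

Transfer-ellipse semi-major axis a_t = (r₁ + r₂)/2 = (91000 + 4.080×10^5)/2 = 2.495×10^5 km.
On the circular orbit at r = 91000 km, v_c = √(μ/r) = 37.314 km/s.
Transfer-orbit speed at the same r (vis-viva, a = a_t): v_t = √[μ(2/r − 1/a_t)] = 47.716 km/s.
Δv₁ = |v_t − v_c| = |47.716 − 37.314| = 10.40 km/s.

Δv₁ = 10.4 km/s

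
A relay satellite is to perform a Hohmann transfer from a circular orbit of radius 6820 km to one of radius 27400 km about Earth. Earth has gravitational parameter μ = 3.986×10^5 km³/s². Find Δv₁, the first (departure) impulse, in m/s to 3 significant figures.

Δv₁ = 2030 m/s

Transfer-ellipse semi-major axis a_t = (r₁ + r₂)/2 = (6820 + 27400)/2 = 17110 km.
Circular speed at r = 6820 km: v_c = √(μ/r) = 7.645 km/s.
Transfer-orbit speed at the same r (vis-viva, a = a_t): v_t = √[μ(2/r − 1/a_t)] = 9.674 km/s.
Δv₁ = |v_t − v_c| = |9.674 − 7.645| = 2.029 km/s.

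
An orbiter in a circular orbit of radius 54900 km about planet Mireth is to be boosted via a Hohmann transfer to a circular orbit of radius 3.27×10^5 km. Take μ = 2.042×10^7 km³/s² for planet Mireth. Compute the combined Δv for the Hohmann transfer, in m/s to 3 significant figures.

Transfer-ellipse semi-major axis a_t = (r₁ + r₂)/2 = (54900 + 3.270×10^5)/2 = 1.9095×10^5 km.
At r₁ the circular-orbit speed is v₁ = √(μ/r₁) = 19.286 km/s.
Transfer-orbit speed at r₁ (v² = μ(2/r − 1/a)): v_p = √[μ(2/r₁ − 1/a_t)] = 25.238 km/s.
First burn Δv₁ = |v_p − v₁| = 5.952 km/s.
At r₂, v₂ = √(μ/r₂) = 7.902 km/s.
Transfer-orbit speed at r₂: v_a = √[μ(2/r₂ − 1/a_t)] = 4.237 km/s.
Second burn Δv₂ = |v₂ − v_a| = 3.665 km/s.
Total Δv = Δv₁ + Δv₂ = 9.617 km/s.

Δv = 9620 m/s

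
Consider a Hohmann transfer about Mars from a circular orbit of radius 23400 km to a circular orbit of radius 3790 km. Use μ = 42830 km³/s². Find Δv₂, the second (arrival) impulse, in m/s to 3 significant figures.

Δv₂ = 1050 m/s

The Hohmann ellipse has a_t = (r₁ + r₂)/2 = 13595 km.
Circular speed at r = 3790 km: v_c = √(μ/r) = 3.3617 km/s.
Vis-viva on the transfer ellipse at r = 3790 km gives v_t = √[μ(2/r − 1/a_t)] = 4.4103 km/s.
Δv₂ = |v_t − v_c| = |4.4103 − 3.3617| = 1.049 km/s.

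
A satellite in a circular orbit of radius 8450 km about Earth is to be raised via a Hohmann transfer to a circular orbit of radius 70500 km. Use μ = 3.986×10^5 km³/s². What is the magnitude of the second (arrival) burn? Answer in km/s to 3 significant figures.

Semi-major axis of the transfer orbit: a_t = (8450 + 70500)/2 = 39475 km.
Circular speed at r = 70500 km: v_c = √(μ/r) = 2.378 km/s.
Transfer-orbit speed at the same r (vis-viva, a = a_t): v_t = √[μ(2/r − 1/a_t)] = 1.100 km/s.
Δv₂ = |v_t − v_c| = |1.100 − 2.378| = 1.278 km/s.

Δv₂ = 1.28 km/s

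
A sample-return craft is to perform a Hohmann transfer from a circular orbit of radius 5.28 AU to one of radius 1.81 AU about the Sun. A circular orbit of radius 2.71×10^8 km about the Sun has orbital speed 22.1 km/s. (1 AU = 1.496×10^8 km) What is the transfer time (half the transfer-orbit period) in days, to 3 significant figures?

From the circular-orbit relation v² = μ/r at r = 2.71×10^8 km: μ = v²r = (22.1)² × 2.71×10^8 = 1.32359×10^11 km³/s².
In km: r₁ = 5.28 × 1.496×10^8 = 7.89888×10^8 km; r₂ = 1.81 × 1.496×10^8 = 2.70776×10^8 km.
Transfer-ellipse semi-major axis a_t = (r₁ + r₂)/2 = (7.89888×10^8 + 2.70776×10^8)/2 = 5.30332×10^8 km.
Half the transfer-orbit period gives t = π√(a_t³/μ) = 1.055×10^8 s.
Converting: 1.055×10^8 s ÷ 86400 s/day = 1220 days.

t = 1220 days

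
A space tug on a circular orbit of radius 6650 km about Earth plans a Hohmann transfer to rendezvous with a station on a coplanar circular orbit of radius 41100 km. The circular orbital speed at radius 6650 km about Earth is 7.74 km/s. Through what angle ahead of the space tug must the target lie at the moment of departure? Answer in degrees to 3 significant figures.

From the circular-orbit relation v² = μ/r at r = 6650 km: μ = v²r = (7.74)² × 6650 = 3.98386×10^5 km³/s².
Semi-major axis of the transfer orbit: a_t = (6650 + 41100)/2 = 23875 km.
The half-period of the transfer ellipse is t = π√(a_t³/μ) = 18362 s.
The target's mean motion on its circular orbit is ω₂ = √(μ/r₂³) = 7.5751×10^-5 rad/s.
Angle swept by the target during transfer: ω₂·t = 1.3909 rad = 79.69°.
The space tug traverses 180° on the transfer ellipse, so the target must lead by 180° − 79.69° = 100°.

φ = 100°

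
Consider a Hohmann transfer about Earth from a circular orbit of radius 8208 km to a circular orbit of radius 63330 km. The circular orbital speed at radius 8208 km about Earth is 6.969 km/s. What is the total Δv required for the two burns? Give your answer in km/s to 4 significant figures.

From the circular-orbit relation v² = μ/r at r = 8208 km: μ = v²r = (6.969)² × 8208 = 3.98638×10^5 km³/s².
The Hohmann ellipse has a_t = (r₁ + r₂)/2 = 35769 km.
Circular speed at r₁: v₁ = √(μ/r₁) = √(3.98638×10^5/8208) = 6.969 km/s.
Transfer-orbit speed at r₁ (vis-viva): v_p = √[μ(2/r₁ − 1/a_t)] = 9.273 km/s.
First burn Δv₁ = |v_p − v₁| = 2.304 km/s.
At r₂, v₂ = √(μ/r₂) = 2.509 km/s.
Transfer-orbit speed at r₂: v_a = √[μ(2/r₂ − 1/a_t)] = 1.202 km/s.
Second burn Δv₂ = |v₂ − v_a| = 1.307 km/s.
Δv = Δv₁ + Δv₂ = 2.304 + 1.307 = 3.611 km/s.

Δv = 3.611 km/s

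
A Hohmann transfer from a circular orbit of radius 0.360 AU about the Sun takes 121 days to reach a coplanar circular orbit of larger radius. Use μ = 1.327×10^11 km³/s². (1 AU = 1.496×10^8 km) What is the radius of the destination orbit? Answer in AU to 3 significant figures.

r₂ = 1.16 AU

In km: r₁ = 0.360 × 1.496×10^8 = 5.3856×10^7 km.
Transfer time t = 121 days = 1.04544×10^7 s, and t = π√(a_t³/μ).
So a_t = (μ t²/π²)^(1/3) = (1.327×10^11 × (1.04544×10^7)² / π²)^(1/3) = 1.1369×10^8 km.
Since a_t = (r₁ + r₂)/2, r₂ = 2a_t − r₁ = 2×1.1369×10^8 − 5.3856×10^7 = 1.73524×10^8 km.
In AU: r₂ = 1.73524×10^8 / 1.496×10^8 = 1.16 AU.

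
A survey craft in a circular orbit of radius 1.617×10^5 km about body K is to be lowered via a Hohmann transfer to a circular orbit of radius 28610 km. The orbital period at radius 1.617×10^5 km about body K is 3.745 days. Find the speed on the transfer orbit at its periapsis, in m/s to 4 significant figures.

v = 9731 m/s

From Kepler's third law T² = 4π²r³/μ at r = 1.617×10^5 km, T = 3.745 days = 3.745 × 86400 s = 3.23568×10^5 s: μ = 4π²r³/T² = 1.59426×10^6 km³/s².
The Hohmann ellipse has a_t = (r₁ + r₂)/2 = 95155 km.
At periapsis, r = 28610 km.
Applying v² = μ(2/r − 1/a_t): v = 9.731 km/s.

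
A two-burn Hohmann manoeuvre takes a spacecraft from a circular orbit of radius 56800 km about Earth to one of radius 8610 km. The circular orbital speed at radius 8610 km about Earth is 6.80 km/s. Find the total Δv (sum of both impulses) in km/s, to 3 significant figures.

From the circular-orbit relation v² = μ/r at r = 8610 km: μ = v²r = (6.80)² × 8610 = 3.98126×10^5 km³/s².
Transfer-ellipse semi-major axis a_t = (r₁ + r₂)/2 = (56800 + 8610)/2 = 32705 km.
Circular speed at r₁: v₁ = √(μ/r₁) = √(3.98126×10^5/56800) = 2.6475 km/s.
Transfer-orbit speed at r₁ (v² = μ(2/r − 1/a)): v_a = √[μ(2/r₁ − 1/a_t)] = 1.3584 km/s.
First burn Δv₁ = |v_a − v₁| = 1.289 km/s.
At r₂, v₂ = √(μ/r₂) = 6.800 km/s.
Transfer-orbit speed at r₂: v_p = √[μ(2/r₂ − 1/a_t)] = 8.961 km/s.
Second burn Δv₂ = |v₂ − v_p| = 2.161 km/s.
Δv = Δv₁ + Δv₂ = 1.289 + 2.161 = 3.450 km/s.

Δv = 3.45 km/s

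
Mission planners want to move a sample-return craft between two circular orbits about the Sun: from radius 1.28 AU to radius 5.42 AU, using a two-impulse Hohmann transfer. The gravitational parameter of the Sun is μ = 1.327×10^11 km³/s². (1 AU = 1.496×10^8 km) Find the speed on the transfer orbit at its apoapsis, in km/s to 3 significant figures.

In km: r₁ = 1.28 × 1.496×10^8 = 1.91488×10^8 km; r₂ = 5.42 × 1.496×10^8 = 8.10832×10^8 km.
Transfer-ellipse semi-major axis a_t = (r₁ + r₂)/2 = (1.91488×10^8 + 8.10832×10^8)/2 = 5.0116×10^8 km.
The apoapsis of the transfer ellipse is at r = 8.10832×10^8 km.
From the vis-viva equation, v = √[μ(2/r − 1/a_t)] = 7.908 km/s.

v = 7.91 km/s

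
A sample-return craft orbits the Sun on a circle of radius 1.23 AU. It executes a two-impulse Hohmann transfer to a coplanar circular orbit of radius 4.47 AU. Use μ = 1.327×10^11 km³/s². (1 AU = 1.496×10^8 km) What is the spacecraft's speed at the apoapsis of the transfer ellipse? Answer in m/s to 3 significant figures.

v = 9250 m/s

In km: r₁ = 1.23 × 1.496×10^8 = 1.84008×10^8 km; r₂ = 4.47 × 1.496×10^8 = 6.68712×10^8 km.
Transfer-ellipse semi-major axis a_t = (r₁ + r₂)/2 = (1.84008×10^8 + 6.68712×10^8)/2 = 4.2636×10^8 km.
The apoapsis of the transfer ellipse is at r = 6.68712×10^8 km.
From the vis-viva equation, v = √[μ(2/r − 1/a_t)] = 9.254 km/s.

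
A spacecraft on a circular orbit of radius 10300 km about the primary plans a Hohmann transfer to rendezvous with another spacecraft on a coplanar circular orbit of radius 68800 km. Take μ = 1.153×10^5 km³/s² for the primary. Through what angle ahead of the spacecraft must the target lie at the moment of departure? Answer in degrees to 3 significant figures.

The Hohmann ellipse has a_t = (r₁ + r₂)/2 = 39550 km.
Transfer time t = π√(a_t³/μ) = 72770.4 s.
Target angular speed ω₂ = √(μ/r₂³) = 1.88162×10^-5 rad/s.
Angle swept by the target during transfer: ω₂·t = 1.36926 rad = 78.45°.
The spacecraft traverses 180° on the transfer ellipse, so the target must lead by 180° − 78.45° = 102°.

φ = 102°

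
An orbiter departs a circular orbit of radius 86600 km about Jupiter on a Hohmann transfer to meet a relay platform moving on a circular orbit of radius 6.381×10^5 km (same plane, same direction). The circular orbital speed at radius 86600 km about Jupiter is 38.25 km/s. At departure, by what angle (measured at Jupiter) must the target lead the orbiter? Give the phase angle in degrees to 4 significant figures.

From the circular-orbit relation v² = μ/r at r = 86600 km: μ = v²r = (38.25)² × 86600 = 1.26701×10^8 km³/s².
Semi-major axis of the transfer orbit: a_t = (86600 + 6.381×10^5)/2 = 3.6235×10^5 km.
The half-period of the transfer ellipse is t = π√(a_t³/μ) = 60876.8 s.
The target's mean motion on its circular orbit is ω₂ = √(μ/r₂³) = 2.20830×10^-5 rad/s.
Angle swept by the target during transfer: ω₂·t = 1.34434 rad = 77.03°.
The orbiter traverses 180° on the transfer ellipse, so the target must lead by 180° − 77.03° = 103.0°.

φ = 103.0°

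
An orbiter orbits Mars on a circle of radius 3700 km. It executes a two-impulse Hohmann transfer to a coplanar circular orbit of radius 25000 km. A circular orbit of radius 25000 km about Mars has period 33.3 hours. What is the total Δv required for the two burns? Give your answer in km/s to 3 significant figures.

From Kepler's third law T² = 4π²r³/μ at r = 25000 km, T = 33.3 hours = 33.3 × 3600 s = 1.1988×10^5 s: μ = 4π²r³/T² = 42922.6 km³/s².
Semi-major axis of the transfer orbit: a_t = (3700 + 25000)/2 = 14350 km.
Circular speed at r₁: v₁ = √(μ/r₁) = √(42922.6/3700) = 3.406 km/s.
On the transfer ellipse at r₁, v² = μ(2/r − 1/a) gives v_p = √[μ(2/r₁ − 1/a_t)] = 4.496 km/s.
First burn Δv₁ = |v_p − v₁| = 1.090 km/s.
At r₂, v₂ = √(μ/r₂) = 1.31031 km/s.
Transfer-orbit speed at r₂: v_a = √[μ(2/r₂ − 1/a_t)] = 0.665347 km/s.
Second burn Δv₂ = |v₂ − v_a| = 0.6450 km/s.
Total Δv = Δv₁ + Δv₂ = 1.735 km/s.

Δv = 1.73 km/s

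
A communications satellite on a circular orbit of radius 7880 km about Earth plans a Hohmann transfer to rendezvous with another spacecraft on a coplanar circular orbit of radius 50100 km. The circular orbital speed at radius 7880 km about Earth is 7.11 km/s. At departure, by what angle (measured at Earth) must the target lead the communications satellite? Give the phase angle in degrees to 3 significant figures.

From the circular-orbit relation v² = μ/r at r = 7880 km: μ = v²r = (7.11)² × 7880 = 3.98351×10^5 km³/s².
The Hohmann ellipse has a_t = (r₁ + r₂)/2 = 28990 km.
Transfer time t = π√(a_t³/μ) = 24570 s.
The target's mean motion on its circular orbit is ω₂ = √(μ/r₂³) = 5.628×10^-5 rad/s.
Angle swept by the target during transfer: ω₂·t = 1.3828 rad = 79.23°.
The communications satellite traverses 180° on the transfer ellipse, so the target must lead by 180° − 79.23° = 101°.

φ = 101°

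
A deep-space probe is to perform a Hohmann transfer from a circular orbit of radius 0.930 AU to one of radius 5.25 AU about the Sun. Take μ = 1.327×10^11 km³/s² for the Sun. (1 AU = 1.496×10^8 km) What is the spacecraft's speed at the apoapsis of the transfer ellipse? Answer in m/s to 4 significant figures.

v = 7131 m/s

In km: r₁ = 0.930 × 1.496×10^8 = 1.39128×10^8 km; r₂ = 5.25 × 1.496×10^8 = 7.854×10^8 km.
Transfer-ellipse semi-major axis a_t = (r₁ + r₂)/2 = (1.39128×10^8 + 7.854×10^8)/2 = 4.62264×10^8 km.
At apoapsis, r = 7.854×10^8 km.
Vis-viva: v = √[μ(2/r − 1/a_t)] = √[1.327×10^11 × (2/7.854×10^8 − 1/4.62264×10^8)] = 7.131 km/s.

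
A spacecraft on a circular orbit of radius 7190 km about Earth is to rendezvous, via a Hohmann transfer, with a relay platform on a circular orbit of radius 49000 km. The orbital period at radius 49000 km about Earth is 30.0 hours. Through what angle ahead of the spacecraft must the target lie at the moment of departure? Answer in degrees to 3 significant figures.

From Kepler's third law T² = 4π²r³/μ at r = 49000 km, T = 30.0 hours = 30.0 × 3600 s = 1.080×10^5 s: μ = 4π²r³/T² = 3.98199×10^5 km³/s².
The Hohmann ellipse has a_t = (r₁ + r₂)/2 = 28095 km.
The half-period of the transfer ellipse is t = π√(a_t³/μ) = 23440 s.
The target's mean motion on its circular orbit is ω₂ = √(μ/r₂³) = 5.818×10^-5 rad/s.
Angle swept by the target during transfer: ω₂·t = 1.364 rad = 78.15°.
Arrival is 180° from departure on the ellipse, so φ = 180° − 78.15° = 102°.

φ = 102°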